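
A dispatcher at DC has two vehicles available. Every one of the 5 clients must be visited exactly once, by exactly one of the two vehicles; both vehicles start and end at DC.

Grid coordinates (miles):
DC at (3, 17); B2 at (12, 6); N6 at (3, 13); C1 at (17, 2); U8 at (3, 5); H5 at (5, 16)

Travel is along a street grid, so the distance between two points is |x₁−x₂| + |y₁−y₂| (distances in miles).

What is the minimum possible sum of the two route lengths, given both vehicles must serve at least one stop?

Minimum combined distance: 64 miles.

Try each way of splitting the stops between the two vehicles (each non-empty) and, for each split, find the best tour for each vehicle:
  {B2} + {N6, C1, U8, H5}: 40 + 58 = 98
  {N6} + {B2, C1, U8, H5}: 8 + 58 = 66
  {B2, N6} + {C1, U8, H5}: 40 + 58 = 98
  {C1} + {B2, N6, U8, H5}: 58 + 42 = 100
  {B2, C1} + {N6, U8, H5}: 58 + 28 = 86
  {N6, C1} + {B2, U8, H5}: 58 + 42 = 100
  … (15 splits in total)
  {B2, N6, C1, U8} + {H5}: 58 + 6 = 64  ← best
Best: vehicle 1 DC → B2 → C1 → U8 → N6 → DC = 58; vehicle 2 DC → H5 → DC = 6; combined 64.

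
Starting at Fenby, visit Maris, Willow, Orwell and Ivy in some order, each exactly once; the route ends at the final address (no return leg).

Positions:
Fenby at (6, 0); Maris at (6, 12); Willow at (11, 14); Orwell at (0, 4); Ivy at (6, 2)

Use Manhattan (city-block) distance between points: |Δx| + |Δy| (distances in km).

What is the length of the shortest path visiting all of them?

There are 4! = 24 possible orderings.
Fenby → Maris → Willow → Orwell → Ivy: 12+7+21+8 = 48
Fenby → Maris → Willow → Ivy → Orwell: 12+7+17+8 = 44
Fenby → Maris → Orwell → Willow → Ivy: 12+14+21+17 = 64
Fenby → Maris → Orwell → Ivy → Willow: 12+14+8+17 = 51
Fenby → Maris → Ivy → Willow → Orwell: 12+10+17+21 = 60
Fenby → Maris → Ivy → Orwell → Willow: 12+10+8+21 = 51
Fenby → Willow → Maris → Orwell → Ivy: 19+7+14+8 = 48
Fenby → Willow → Maris → Ivy → Orwell: 19+7+10+8 = 44
Fenby → Willow → Orwell → Maris → Ivy: 19+21+14+10 = 64
Fenby → Willow → Orwell → Ivy → Maris: 19+21+8+10 = 58
Fenby → Willow → Ivy → Maris → Orwell: 19+17+10+14 = 60
Fenby → Willow → Ivy → Orwell → Maris: 19+17+8+14 = 58
Fenby → Orwell → Maris → Willow → Ivy: 10+14+7+17 = 48
Fenby → Orwell → Maris → Ivy → Willow: 10+14+10+17 = 51
… (10 more)
Fenby → Ivy → Orwell → Maris → Willow: 2+8+14+7 = 31  ← best
The minimum is 31.
One shortest path: Fenby → Ivy → Orwell → Maris → Willow.

Shortest open route: 31 km.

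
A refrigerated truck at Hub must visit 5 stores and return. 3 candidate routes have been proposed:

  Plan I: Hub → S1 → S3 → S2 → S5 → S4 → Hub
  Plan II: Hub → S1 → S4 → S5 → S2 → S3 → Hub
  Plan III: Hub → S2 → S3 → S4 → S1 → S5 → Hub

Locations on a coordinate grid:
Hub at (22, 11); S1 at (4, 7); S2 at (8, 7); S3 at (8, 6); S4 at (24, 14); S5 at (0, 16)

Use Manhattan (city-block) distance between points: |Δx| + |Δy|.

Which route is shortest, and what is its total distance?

76 — Plan I is the shortest.

Plan I: 22 + 5 + 1 + 17 + 26 + 5 = 76
Plan II: 22 + 27 + 26 + 17 + 1 + 19 = 112
Plan III: 18 + 1 + 24 + 27 + 13 + 27 = 110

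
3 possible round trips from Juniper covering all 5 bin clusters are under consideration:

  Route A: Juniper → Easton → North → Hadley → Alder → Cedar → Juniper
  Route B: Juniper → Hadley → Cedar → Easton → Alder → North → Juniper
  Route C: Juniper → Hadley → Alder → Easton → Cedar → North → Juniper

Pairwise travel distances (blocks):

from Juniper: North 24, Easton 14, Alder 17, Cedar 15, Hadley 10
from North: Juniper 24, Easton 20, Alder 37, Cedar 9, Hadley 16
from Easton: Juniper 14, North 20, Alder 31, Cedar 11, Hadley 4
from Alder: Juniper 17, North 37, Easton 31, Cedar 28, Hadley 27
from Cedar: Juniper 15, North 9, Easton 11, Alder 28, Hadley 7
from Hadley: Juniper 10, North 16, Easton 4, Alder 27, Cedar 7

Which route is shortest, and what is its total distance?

Route A: 14 + 20 + 16 + 27 + 28 + 15 = 120
Route B: 10 + 7 + 11 + 31 + 37 + 24 = 120
Route C: 10 + 27 + 31 + 11 + 9 + 24 = 112

Shortest is Route C, total 112 blocks.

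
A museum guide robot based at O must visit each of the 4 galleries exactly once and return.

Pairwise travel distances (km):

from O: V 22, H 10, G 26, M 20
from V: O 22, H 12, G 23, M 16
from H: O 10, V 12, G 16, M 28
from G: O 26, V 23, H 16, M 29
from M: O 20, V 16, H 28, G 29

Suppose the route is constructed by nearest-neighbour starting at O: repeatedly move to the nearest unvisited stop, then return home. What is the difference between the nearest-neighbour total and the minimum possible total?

The nearest-neighbour route is 8 km longer than optimal.

From O: H=10, M=20, V=22, G=26 → choose H (10).
From H: V=12, G=16, M=28 → choose V (12).
From V: M=16, G=23 → choose M (16).
From M: G=29 → choose G (29).
NN route O → H → V → M → G → O costs 93.
Optimal: O → H → G → V → M → O costs 85 (by enumerating all 12 distinct tours).
Excess = 93 − 85 = 8.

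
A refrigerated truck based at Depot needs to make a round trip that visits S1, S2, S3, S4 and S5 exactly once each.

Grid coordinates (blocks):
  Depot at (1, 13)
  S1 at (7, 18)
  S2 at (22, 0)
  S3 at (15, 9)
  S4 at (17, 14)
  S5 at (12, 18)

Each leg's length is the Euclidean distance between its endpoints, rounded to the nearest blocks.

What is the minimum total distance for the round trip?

60 blocks — the shortest possible round trip.

There are 60 distinct closed tours to check (reversals are equivalent).
Depot-S1-S2-S3-S4-S5-Depot: 8+23+11+5+6+12 = 65
Depot-S1-S2-S3-S5-S4-Depot: 8+23+11+9+6+16 = 73
Depot-S1-S2-S4-S3-S5-Depot: 8+23+15+5+9+12 = 72
Depot-S1-S2-S4-S5-S3-Depot: 8+23+15+6+9+15 = 76
Depot-S1-S2-S5-S3-S4-Depot: 8+23+21+9+5+16 = 82
Depot-S1-S2-S5-S4-S3-Depot: 8+23+21+6+5+15 = 78
Depot-S1-S3-S2-S4-S5-Depot: 8+12+11+15+6+12 = 64
Depot-S1-S3-S2-S5-S4-Depot: 8+12+11+21+6+16 = 74
Depot-S1-S3-S4-S2-S5-Depot: 8+12+5+15+21+12 = 73
Depot-S1-S3-S4-S5-S2-Depot: 8+12+5+6+21+25 = 77
Depot-S1-S3-S5-S2-S4-Depot: 8+12+9+21+15+16 = 81
Depot-S1-S3-S5-S4-S2-Depot: 8+12+9+6+15+25 = 75
Depot-S1-S4-S2-S3-S5-Depot: 8+11+15+11+9+12 = 66
Depot-S1-S4-S2-S5-S3-Depot: 8+11+15+21+9+15 = 79
… (46 more)
Depot-S1-S5-S4-S2-S3-Depot: 8+5+6+15+11+15 = 60  ← best
The minimum is 60.
One optimal route: Depot → S1 → S5 → S4 → S2 → S3 → Depot (or its reverse).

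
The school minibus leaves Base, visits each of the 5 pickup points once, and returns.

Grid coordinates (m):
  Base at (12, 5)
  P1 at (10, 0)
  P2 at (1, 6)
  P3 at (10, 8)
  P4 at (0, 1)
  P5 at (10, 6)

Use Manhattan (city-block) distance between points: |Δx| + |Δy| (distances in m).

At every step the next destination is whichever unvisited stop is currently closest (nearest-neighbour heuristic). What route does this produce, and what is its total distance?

From Base: distances to unvisited — P5=3, P3=5, P1=7, P2=12, P4=16. Nearest is P5 (3).
From P5: distances to unvisited — P3=2, P1=6, P2=9, P4=15. Nearest is P3 (2).
From P3: distances to unvisited — P1=8, P2=11, P4=17. Nearest is P1 (8).
From P1: distances to unvisited — P4=11, P2=15. Nearest is P4 (11).
From P4: distances to unvisited — P2=6. Nearest is P2 (6).
Return P2→Base: 12.
Total = 3 + 2 + 8 + 11 + 6 + 12 = 42.

Nearest-neighbour total = 42 m; route Base → P5 → P3 → P1 → P4 → P2 → Base.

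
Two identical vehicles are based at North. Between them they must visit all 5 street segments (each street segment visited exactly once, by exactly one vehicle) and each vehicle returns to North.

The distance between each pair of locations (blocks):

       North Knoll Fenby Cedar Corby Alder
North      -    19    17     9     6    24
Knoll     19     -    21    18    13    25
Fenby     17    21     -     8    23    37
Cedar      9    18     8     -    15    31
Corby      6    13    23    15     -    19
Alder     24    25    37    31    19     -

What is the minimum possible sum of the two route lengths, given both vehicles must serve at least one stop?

Check every non-empty split of the stops between the two vehicles; for each half take its own optimal tour:
  {Knoll} + {Fenby, Cedar, Corby, Alder}: 38 + 79 = 117
  {Fenby} + {Knoll, Cedar, Corby, Alder}: 34 + 77 = 111
  {Knoll, Fenby} + {Cedar, Corby, Alder}: 57 + 65 = 122
  {Cedar} + {Knoll, Fenby, Corby, Alder}: 18 + 88 = 106
  {Knoll, Cedar} + {Fenby, Corby, Alder}: 46 + 79 = 125
  {Fenby, Cedar} + {Knoll, Corby, Alder}: 34 + 68 = 102
  … (15 splits in total)
  {Corby} + {Knoll, Fenby, Cedar, Alder}: 12 + 87 = 99  ← best
Best: vehicle 1 North → Corby → North = 12; vehicle 2 North → Cedar → Fenby → Knoll → Alder → North = 87; combined 99.

99 blocks — the smallest possible combined total.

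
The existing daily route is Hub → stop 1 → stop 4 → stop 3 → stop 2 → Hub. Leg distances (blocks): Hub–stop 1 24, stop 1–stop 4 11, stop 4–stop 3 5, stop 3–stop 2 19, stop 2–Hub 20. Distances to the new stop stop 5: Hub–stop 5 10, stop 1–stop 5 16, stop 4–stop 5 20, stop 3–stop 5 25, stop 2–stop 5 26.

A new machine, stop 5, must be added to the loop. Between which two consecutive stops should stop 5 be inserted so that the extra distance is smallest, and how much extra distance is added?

Adding 2 blocks by placing stop 5 on the Hub–stop 1 leg.

Insertion cost between consecutive stops i–j is d(i,stop 5) + d(stop 5,j) − d(i,j):
  between Hub and stop 1: 10 + 16 − 24 = 2
  between stop 1 and stop 4: 16 + 20 − 11 = 25
  between stop 4 and stop 3: 20 + 25 − 5 = 40
  between stop 3 and stop 2: 25 + 26 − 19 = 32
  between stop 2 and Hub: 26 + 10 − 20 = 16
Cheapest insertion is between Hub and stop 1, adding 2.
New total = 79 + 2 = 81.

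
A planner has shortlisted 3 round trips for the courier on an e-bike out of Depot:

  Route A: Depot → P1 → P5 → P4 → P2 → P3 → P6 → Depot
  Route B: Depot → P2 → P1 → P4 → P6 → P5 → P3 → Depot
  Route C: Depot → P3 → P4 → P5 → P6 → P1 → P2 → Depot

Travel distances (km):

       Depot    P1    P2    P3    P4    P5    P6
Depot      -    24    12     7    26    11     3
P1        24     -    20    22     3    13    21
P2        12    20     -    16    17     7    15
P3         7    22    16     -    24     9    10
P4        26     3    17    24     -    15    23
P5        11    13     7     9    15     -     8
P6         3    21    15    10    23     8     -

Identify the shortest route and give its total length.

Route A: 24 + 13 + 15 + 17 + 16 + 10 + 3 = 98
Route B: 12 + 20 + 3 + 23 + 8 + 9 + 7 = 82
Route C: 7 + 24 + 15 + 8 + 21 + 20 + 12 = 107

82 km — Route B is the shortest.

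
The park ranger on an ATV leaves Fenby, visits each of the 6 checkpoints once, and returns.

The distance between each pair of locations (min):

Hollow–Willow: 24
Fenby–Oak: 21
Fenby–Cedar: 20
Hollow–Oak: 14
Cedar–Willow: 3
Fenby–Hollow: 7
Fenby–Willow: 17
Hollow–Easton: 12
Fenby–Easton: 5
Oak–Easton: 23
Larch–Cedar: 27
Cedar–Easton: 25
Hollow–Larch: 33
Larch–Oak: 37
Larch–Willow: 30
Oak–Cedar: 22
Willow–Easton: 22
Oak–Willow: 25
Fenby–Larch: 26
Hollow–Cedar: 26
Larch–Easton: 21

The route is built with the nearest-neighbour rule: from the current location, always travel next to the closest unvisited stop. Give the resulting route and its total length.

At Fenby the remaining stops are Easton 5, Hollow 7, Willow 17, Cedar 20, Oak 21, Larch 26; go to Easton.
At Easton the remaining stops are Hollow 12, Larch 21, Willow 22, Oak 23, Cedar 25; go to Hollow.
At Hollow the remaining stops are Oak 14, Willow 24, Cedar 26, Larch 33; go to Oak.
At Oak the remaining stops are Cedar 22, Willow 25, Larch 37; go to Cedar.
At Cedar the remaining stops are Willow 3, Larch 27; go to Willow.
At Willow the remaining stops are Larch 30; go to Larch.
Return Larch→Fenby: 26.
Total = 5 + 12 + 14 + 22 + 3 + 30 + 26 = 112.

112 min along Fenby → Easton → Hollow → Oak → Cedar → Willow → Larch → Fenby.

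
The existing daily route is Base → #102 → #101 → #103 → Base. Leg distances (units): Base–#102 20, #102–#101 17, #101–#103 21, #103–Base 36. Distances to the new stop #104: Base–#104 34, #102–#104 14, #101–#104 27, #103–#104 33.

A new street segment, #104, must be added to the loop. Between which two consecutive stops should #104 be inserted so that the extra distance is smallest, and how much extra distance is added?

+24 — insert #104 between #102 and #101.

Insertion cost between consecutive stops i–j is d(i,#104) + d(#104,j) − d(i,j):
  between Base and #102: 34 + 14 − 20 = 28
  between #102 and #101: 14 + 27 − 17 = 24
  between #101 and #103: 27 + 33 − 21 = 39
  between #103 and Base: 33 + 34 − 36 = 31
Cheapest insertion is between #102 and #101, adding 24.
New total = 94 + 24 = 118.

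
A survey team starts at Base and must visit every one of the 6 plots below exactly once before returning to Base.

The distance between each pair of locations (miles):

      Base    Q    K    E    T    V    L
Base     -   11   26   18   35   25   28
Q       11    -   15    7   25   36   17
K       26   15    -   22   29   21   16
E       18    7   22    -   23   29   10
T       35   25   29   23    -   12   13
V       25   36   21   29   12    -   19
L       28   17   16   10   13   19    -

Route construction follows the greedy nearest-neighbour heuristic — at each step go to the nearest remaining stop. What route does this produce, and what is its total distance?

At Base the remaining stops are Q 11, E 18, V 25, K 26, L 28, T 35; go to Q.
At Q the remaining stops are E 7, K 15, L 17, T 25, V 36; go to E.
At E the remaining stops are L 10, K 22, T 23, V 29; go to L.
At L the remaining stops are T 13, K 16, V 19; go to T.
At T the remaining stops are V 12, K 29; go to V.
At V the remaining stops are K 21; go to K.
Return K→Base: 26.
Total = 11 + 7 + 10 + 13 + 12 + 21 + 26 = 100.

Nearest-neighbour total = 100 miles; route Base → Q → E → L → T → V → K → Base.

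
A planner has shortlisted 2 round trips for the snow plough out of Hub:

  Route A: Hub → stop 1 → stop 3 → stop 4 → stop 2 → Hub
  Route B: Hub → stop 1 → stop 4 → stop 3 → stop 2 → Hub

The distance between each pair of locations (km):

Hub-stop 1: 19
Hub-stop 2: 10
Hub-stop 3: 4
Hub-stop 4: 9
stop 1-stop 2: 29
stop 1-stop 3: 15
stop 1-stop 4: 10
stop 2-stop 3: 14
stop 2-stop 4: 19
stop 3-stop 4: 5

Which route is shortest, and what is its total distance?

Route A: 19 + 15 + 5 + 19 + 10 = 68
Route B: 19 + 10 + 5 + 14 + 10 = 58

Shortest is Route B, total 58 km.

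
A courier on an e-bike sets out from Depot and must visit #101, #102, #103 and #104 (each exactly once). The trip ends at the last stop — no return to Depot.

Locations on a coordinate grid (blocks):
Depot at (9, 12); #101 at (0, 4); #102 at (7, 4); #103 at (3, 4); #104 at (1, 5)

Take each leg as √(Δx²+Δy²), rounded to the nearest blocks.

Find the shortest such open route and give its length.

Minimum one-way distance = 15 blocks.

There are 4! = 24 possible orderings.
Depot - #101 - #102 - #103 - #104: 12+7+4+2 = 25
Depot - #101 - #102 - #104 - #103: 12+7+6+2 = 27
Depot - #101 - #103 - #102 - #104: 12+3+4+6 = 25
Depot - #101 - #103 - #104 - #102: 12+3+2+6 = 23
Depot - #101 - #104 - #102 - #103: 12+1+6+4 = 23
Depot - #101 - #104 - #103 - #102: 12+1+2+4 = 19
Depot - #102 - #101 - #103 - #104: 8+7+3+2 = 20
Depot - #102 - #101 - #104 - #103: 8+7+1+2 = 18
Depot - #102 - #103 - #101 - #104: 8+4+3+1 = 16
Depot - #102 - #103 - #104 - #101: 8+4+2+1 = 15
Depot - #102 - #104 - #101 - #103: 8+6+1+3 = 18
Depot - #102 - #104 - #103 - #101: 8+6+2+3 = 19
Depot - #103 - #101 - #102 - #104: 10+3+7+6 = 26
Depot - #103 - #101 - #104 - #102: 10+3+1+6 = 20
… (10 more)
The minimum is 15.
One shortest path: Depot → #102 → #103 → #104 → #101.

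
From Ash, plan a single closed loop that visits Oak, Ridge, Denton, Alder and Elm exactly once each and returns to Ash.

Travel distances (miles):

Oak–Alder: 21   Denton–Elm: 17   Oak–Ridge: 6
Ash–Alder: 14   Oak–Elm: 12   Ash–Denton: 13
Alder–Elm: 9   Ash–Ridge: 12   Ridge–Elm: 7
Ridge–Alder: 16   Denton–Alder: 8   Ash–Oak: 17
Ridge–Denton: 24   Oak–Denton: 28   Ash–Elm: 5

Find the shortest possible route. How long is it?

With 5 stops there are 5!/2 = 60 distinct round trips (a route and its reverse cost the same).
Ash - Oak - Ridge - Denton - Alder - Elm - Ash: 17+6+24+8+9+5 = 69
Ash - Oak - Ridge - Denton - Elm - Alder - Ash: 17+6+24+17+9+14 = 87
Ash - Oak - Ridge - Alder - Denton - Elm - Ash: 17+6+16+8+17+5 = 69
Ash - Oak - Ridge - Alder - Elm - Denton - Ash: 17+6+16+9+17+13 = 78
Ash - Oak - Ridge - Elm - Denton - Alder - Ash: 17+6+7+17+8+14 = 69
Ash - Oak - Ridge - Elm - Alder - Denton - Ash: 17+6+7+9+8+13 = 60
Ash - Oak - Denton - Ridge - Alder - Elm - Ash: 17+28+24+16+9+5 = 99
Ash - Oak - Denton - Ridge - Elm - Alder - Ash: 17+28+24+7+9+14 = 99
Ash - Oak - Denton - Alder - Ridge - Elm - Ash: 17+28+8+16+7+5 = 81
Ash - Oak - Denton - Alder - Elm - Ridge - Ash: 17+28+8+9+7+12 = 81
Ash - Oak - Denton - Elm - Ridge - Alder - Ash: 17+28+17+7+16+14 = 99
Ash - Oak - Denton - Elm - Alder - Ridge - Ash: 17+28+17+9+16+12 = 99
Ash - Oak - Alder - Ridge - Denton - Elm - Ash: 17+21+16+24+17+5 = 100
Ash - Oak - Alder - Ridge - Elm - Denton - Ash: 17+21+16+7+17+13 = 91
… (46 more)
The minimum is 60.
One optimal route: Ash → Oak → Ridge → Elm → Alder → Denton → Ash (or its reverse).

Shortest round trip = 60 miles.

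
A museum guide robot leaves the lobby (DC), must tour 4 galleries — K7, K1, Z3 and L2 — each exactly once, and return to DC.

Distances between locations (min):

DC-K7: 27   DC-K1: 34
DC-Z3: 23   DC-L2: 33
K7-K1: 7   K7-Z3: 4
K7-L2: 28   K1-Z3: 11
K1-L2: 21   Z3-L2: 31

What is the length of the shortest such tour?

Minimum total distance: 88 min.

There are 12 distinct closed tours to check (reversals are equivalent).
DC → K7 → K1 → Z3 → L2 → DC: 27+7+11+31+33 = 109
DC → K7 → K1 → L2 → Z3 → DC: 27+7+21+31+23 = 109
DC → K7 → Z3 → K1 → L2 → DC: 27+4+11+21+33 = 96
DC → K7 → Z3 → L2 → K1 → DC: 27+4+31+21+34 = 117
DC → K7 → L2 → K1 → Z3 → DC: 27+28+21+11+23 = 110
DC → K7 → L2 → Z3 → K1 → DC: 27+28+31+11+34 = 131
DC → K1 → K7 → Z3 → L2 → DC: 34+7+4+31+33 = 109
DC → K1 → K7 → L2 → Z3 → DC: 34+7+28+31+23 = 123
DC → K1 → Z3 → K7 → L2 → DC: 34+11+4+28+33 = 110
DC → K1 → L2 → K7 → Z3 → DC: 34+21+28+4+23 = 110
DC → Z3 → K7 → K1 → L2 → DC: 23+4+7+21+33 = 88
DC → Z3 → K1 → K7 → L2 → DC: 23+11+7+28+33 = 102
The minimum is 88.
One optimal route: DC → Z3 → K7 → K1 → L2 → DC (or its reverse).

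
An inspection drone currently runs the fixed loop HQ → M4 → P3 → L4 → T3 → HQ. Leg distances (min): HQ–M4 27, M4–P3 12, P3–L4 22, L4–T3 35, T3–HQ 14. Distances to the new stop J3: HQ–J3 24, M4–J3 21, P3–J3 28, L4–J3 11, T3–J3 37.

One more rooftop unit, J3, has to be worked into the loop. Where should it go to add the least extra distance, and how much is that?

Insertion cost between consecutive stops i–j is d(i,J3) + d(J3,j) − d(i,j):
  between HQ and M4: 24 + 21 − 27 = 18
  between M4 and P3: 21 + 28 − 12 = 37
  between P3 and L4: 28 + 11 − 22 = 17
  between L4 and T3: 11 + 37 − 35 = 13
  between T3 and HQ: 37 + 24 − 14 = 47
Cheapest insertion is between L4 and T3, adding 13.
New total = 110 + 13 = 123.

+13 min — insert J3 between L4 and T3.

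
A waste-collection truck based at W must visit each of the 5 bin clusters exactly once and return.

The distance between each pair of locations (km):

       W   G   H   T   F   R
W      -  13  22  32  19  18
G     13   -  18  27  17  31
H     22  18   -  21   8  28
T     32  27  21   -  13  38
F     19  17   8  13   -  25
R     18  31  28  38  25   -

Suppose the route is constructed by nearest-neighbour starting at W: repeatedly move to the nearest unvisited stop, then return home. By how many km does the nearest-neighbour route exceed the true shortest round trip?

8 km longer than the optimal tour.

From W: G=13, R=18, F=19, H=22, T=32 → choose G (13).
From G: F=17, H=18, T=27, R=31 → choose F (17).
From F: H=8, T=13, R=25 → choose H (8).
From H: T=21, R=28 → choose T (21).
From T: R=38 → choose R (38).
NN route W → G → F → H → T → R → W costs 115.
Optimal: W → G → T → F → H → R → W costs 107 (by enumerating all 60 distinct tours).
Excess = 115 − 107 = 8.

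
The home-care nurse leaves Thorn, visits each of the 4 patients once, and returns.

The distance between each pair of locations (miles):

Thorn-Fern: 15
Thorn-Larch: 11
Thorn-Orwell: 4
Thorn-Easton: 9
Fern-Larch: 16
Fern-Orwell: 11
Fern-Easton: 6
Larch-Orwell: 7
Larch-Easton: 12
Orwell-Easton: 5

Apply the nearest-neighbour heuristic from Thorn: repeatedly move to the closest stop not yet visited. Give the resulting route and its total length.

Total distance 42 miles via the nearest-neighbour route Thorn → Orwell → Easton → Fern → Larch → Thorn.

From Thorn: distances to unvisited — Orwell=4, Easton=9, Larch=11, Fern=15. Nearest is Orwell (4).
From Orwell: distances to unvisited — Easton=5, Larch=7, Fern=11. Nearest is Easton (5).
From Easton: distances to unvisited — Fern=6, Larch=12. Nearest is Fern (6).
From Fern: distances to unvisited — Larch=16. Nearest is Larch (16).
Return Larch→Thorn: 11.
Total = 4 + 5 + 6 + 16 + 11 = 42.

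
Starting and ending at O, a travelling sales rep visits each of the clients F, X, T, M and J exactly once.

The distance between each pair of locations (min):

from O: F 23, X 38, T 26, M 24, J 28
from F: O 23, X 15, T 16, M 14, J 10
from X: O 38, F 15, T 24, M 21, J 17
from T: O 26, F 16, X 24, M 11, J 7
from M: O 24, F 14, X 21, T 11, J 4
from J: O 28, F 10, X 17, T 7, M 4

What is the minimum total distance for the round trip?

O → F → X → T → M → J → O: 23+15+24+11+4+28 = 105
O → F → X → T → J → M → O: 23+15+24+7+4+24 = 97
O → F → X → M → T → J → O: 23+15+21+11+7+28 = 105
O → F → X → M → J → T → O: 23+15+21+4+7+26 = 96
O → F → X → J → T → M → O: 23+15+17+7+11+24 = 97
O → F → X → J → M → T → O: 23+15+17+4+11+26 = 96
O → F → T → X → M → J → O: 23+16+24+21+4+28 = 116
O → F → T → X → J → M → O: 23+16+24+17+4+24 = 108
O → F → T → M → X → J → O: 23+16+11+21+17+28 = 116
O → F → T → M → J → X → O: 23+16+11+4+17+38 = 109
O → F → T → J → X → M → O: 23+16+7+17+21+24 = 108
O → F → T → J → M → X → O: 23+16+7+4+21+38 = 109
O → F → M → X → T → J → O: 23+14+21+24+7+28 = 117
O → F → M → X → J → T → O: 23+14+21+17+7+26 = 108
… (46 more)
The minimum is 96.
One optimal route: O → F → X → M → J → T → O (or its reverse).

Minimum total distance: 96 min.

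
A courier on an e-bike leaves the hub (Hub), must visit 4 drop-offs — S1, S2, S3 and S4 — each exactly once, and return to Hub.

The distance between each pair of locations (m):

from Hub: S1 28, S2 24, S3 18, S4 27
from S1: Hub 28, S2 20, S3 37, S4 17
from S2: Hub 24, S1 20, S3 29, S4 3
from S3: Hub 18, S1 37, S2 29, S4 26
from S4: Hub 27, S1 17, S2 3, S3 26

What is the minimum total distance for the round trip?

With 4 stops there are 4!/2 = 12 distinct round trips (a route and its reverse cost the same).
Hub → S1 → S2 → S3 → S4 → Hub: 28+20+29+26+27 = 130
Hub → S1 → S2 → S4 → S3 → Hub: 28+20+3+26+18 = 95
Hub → S1 → S3 → S2 → S4 → Hub: 28+37+29+3+27 = 124
Hub → S1 → S3 → S4 → S2 → Hub: 28+37+26+3+24 = 118
Hub → S1 → S4 → S2 → S3 → Hub: 28+17+3+29+18 = 95
Hub → S1 → S4 → S3 → S2 → Hub: 28+17+26+29+24 = 124
Hub → S2 → S1 → S3 → S4 → Hub: 24+20+37+26+27 = 134
Hub → S2 → S1 → S4 → S3 → Hub: 24+20+17+26+18 = 105
Hub → S2 → S3 → S1 → S4 → Hub: 24+29+37+17+27 = 134
Hub → S2 → S4 → S1 → S3 → Hub: 24+3+17+37+18 = 99
Hub → S3 → S1 → S2 → S4 → Hub: 18+37+20+3+27 = 105
Hub → S3 → S2 → S1 → S4 → Hub: 18+29+20+17+27 = 111
The minimum is 95.
One optimal route: Hub → S1 → S2 → S4 → S3 → Hub (or its reverse).

Shortest round trip = 95 m.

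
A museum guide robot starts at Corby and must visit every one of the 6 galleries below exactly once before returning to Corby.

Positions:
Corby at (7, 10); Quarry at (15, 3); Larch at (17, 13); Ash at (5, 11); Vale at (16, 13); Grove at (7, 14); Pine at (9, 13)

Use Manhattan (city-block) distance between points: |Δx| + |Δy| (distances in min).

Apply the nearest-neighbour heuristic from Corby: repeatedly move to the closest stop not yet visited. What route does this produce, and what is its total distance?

46 min along Corby → Ash → Grove → Pine → Vale → Larch → Quarry → Corby.

At Corby the remaining stops are Ash 3, Grove 4, Pine 5, Vale 12, Larch 13, Quarry 15; go to Ash.
At Ash the remaining stops are Grove 5, Pine 6, Vale 13, Larch 14, Quarry 18; go to Grove.
At Grove the remaining stops are Pine 3, Vale 10, Larch 11, Quarry 19; go to Pine.
At Pine the remaining stops are Vale 7, Larch 8, Quarry 16; go to Vale.
At Vale the remaining stops are Larch 1, Quarry 11; go to Larch.
At Larch the remaining stops are Quarry 12; go to Quarry.
Return Quarry→Corby: 15.
Total = 3 + 5 + 3 + 7 + 1 + 12 + 15 = 46.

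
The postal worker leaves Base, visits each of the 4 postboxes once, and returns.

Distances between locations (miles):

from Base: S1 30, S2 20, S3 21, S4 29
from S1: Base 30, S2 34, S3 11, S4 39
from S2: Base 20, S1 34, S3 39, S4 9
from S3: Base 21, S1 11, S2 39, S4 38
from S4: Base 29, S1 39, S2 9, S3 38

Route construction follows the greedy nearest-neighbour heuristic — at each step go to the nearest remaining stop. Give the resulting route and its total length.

108 miles along Base → S2 → S4 → S3 → S1 → Base.

From Base: distances to unvisited — S2=20, S3=21, S4=29, S1=30. Nearest is S2 (20).
From S2: distances to unvisited — S4=9, S1=34, S3=39. Nearest is S4 (9).
From S4: distances to unvisited — S3=38, S1=39. Nearest is S3 (38).
From S3: distances to unvisited — S1=11. Nearest is S1 (11).
Return S1→Base: 30.
Total = 20 + 9 + 38 + 11 + 30 = 108.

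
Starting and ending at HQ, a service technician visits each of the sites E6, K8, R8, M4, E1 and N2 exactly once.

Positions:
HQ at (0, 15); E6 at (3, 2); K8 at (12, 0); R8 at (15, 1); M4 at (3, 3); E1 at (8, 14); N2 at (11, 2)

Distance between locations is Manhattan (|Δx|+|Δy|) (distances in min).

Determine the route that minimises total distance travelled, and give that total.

There are 360 distinct closed tours to check (reversals are equivalent).
HQ→E6→K8→R8→M4→E1→N2→HQ: 16+11+4+14+16+15+24 = 100
HQ→E6→K8→R8→M4→N2→E1→HQ: 16+11+4+14+9+15+9 = 78
HQ→E6→K8→R8→E1→M4→N2→HQ: 16+11+4+20+16+9+24 = 100
HQ→E6→K8→R8→E1→N2→M4→HQ: 16+11+4+20+15+9+15 = 90
HQ→E6→K8→R8→N2→M4→E1→HQ: 16+11+4+5+9+16+9 = 70
HQ→E6→K8→R8→N2→E1→M4→HQ: 16+11+4+5+15+16+15 = 82
HQ→E6→K8→M4→R8→E1→N2→HQ: 16+11+12+14+20+15+24 = 112
HQ→E6→K8→M4→R8→N2→E1→HQ: 16+11+12+14+5+15+9 = 82
… (352 more)
HQ→M4→E6→K8→R8→N2→E1→HQ: 15+1+11+4+5+15+9 = 60  ← best
The minimum is 60.
One optimal route: HQ → M4 → E6 → K8 → R8 → N2 → E1 → HQ (or its reverse).

Shortest round trip = 60 min.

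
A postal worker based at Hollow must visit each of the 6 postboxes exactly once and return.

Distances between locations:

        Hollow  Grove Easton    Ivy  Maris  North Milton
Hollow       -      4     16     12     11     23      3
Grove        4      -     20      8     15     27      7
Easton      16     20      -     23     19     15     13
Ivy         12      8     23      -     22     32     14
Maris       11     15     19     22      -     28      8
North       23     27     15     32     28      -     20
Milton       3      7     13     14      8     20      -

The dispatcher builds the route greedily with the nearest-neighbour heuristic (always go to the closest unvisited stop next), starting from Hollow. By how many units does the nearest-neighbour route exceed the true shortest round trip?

The nearest-neighbour route is 8 longer than optimal.

Hollow: Milton=3, Grove=4, Maris=11, Ivy=12, Easton=16, North=23 ⇒ Milton
Milton: Grove=7, Maris=8, Easton=13, Ivy=14, North=20 ⇒ Grove
Grove: Ivy=8, Maris=15, Easton=20, North=27 ⇒ Ivy
Ivy: Maris=22, Easton=23, North=32 ⇒ Maris
Maris: Easton=19, North=28 ⇒ Easton
Easton: North=15 ⇒ North
NN route Hollow → Milton → Grove → Ivy → Maris → Easton → North → Hollow costs 97.
Optimal: Hollow → Grove → Ivy → Easton → North → Maris → Milton → Hollow costs 89 (by enumerating all 360 distinct tours).
Excess = 97 − 89 = 8.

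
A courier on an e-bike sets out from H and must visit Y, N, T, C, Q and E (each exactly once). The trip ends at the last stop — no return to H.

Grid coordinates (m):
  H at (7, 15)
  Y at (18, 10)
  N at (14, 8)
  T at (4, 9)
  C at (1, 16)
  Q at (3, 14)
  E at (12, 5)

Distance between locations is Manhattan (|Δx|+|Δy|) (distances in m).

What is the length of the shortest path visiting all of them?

Shortest open route: 40 m.

There are 6! = 720 possible orderings.
H → Y → N → T → C → Q → E: 16+6+11+10+4+18 = 65
H → Y → N → T → C → E → Q: 16+6+11+10+22+18 = 83
H → Y → N → T → Q → C → E: 16+6+11+6+4+22 = 65
H → Y → N → T → Q → E → C: 16+6+11+6+18+22 = 79
H → Y → N → T → E → C → Q: 16+6+11+12+22+4 = 71
H → Y → N → T → E → Q → C: 16+6+11+12+18+4 = 67
H → Y → N → C → T → Q → E: 16+6+21+10+6+18 = 77
H → Y → N → C → T → E → Q: 16+6+21+10+12+18 = 83
… (712 more)
H → C → Q → T → E → N → Y: 7+4+6+12+5+6 = 40  ← best
The minimum is 40.
One shortest path: H → C → Q → T → E → N → Y.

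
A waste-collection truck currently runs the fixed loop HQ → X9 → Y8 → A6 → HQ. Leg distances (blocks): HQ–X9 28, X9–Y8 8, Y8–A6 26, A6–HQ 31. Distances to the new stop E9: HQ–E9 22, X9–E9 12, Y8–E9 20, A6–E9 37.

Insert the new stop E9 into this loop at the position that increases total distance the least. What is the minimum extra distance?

+6 blocks — insert E9 between HQ and X9.

Insertion cost between consecutive stops i–j is d(i,E9) + d(E9,j) − d(i,j):
  between HQ and X9: 22 + 12 − 28 = 6
  between X9 and Y8: 12 + 20 − 8 = 24
  between Y8 and A6: 20 + 37 − 26 = 31
  between A6 and HQ: 37 + 22 − 31 = 28
Cheapest insertion is between HQ and X9, adding 6.
New total = 93 + 6 = 99.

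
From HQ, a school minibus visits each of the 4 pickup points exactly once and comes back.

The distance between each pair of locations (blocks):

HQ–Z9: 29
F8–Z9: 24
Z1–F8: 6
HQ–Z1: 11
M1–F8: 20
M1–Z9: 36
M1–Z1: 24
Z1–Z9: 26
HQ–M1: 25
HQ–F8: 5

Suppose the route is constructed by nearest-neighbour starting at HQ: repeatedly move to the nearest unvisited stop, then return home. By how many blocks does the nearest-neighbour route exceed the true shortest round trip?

From HQ: F8=5, Z1=11, M1=25, Z9=29 → choose F8 (5).
From F8: Z1=6, M1=20, Z9=24 → choose Z1 (6).
From Z1: M1=24, Z9=26 → choose M1 (24).
From M1: Z9=36 → choose Z9 (36).
NN route HQ → F8 → Z1 → M1 → Z9 → HQ costs 100.
Optimal: HQ → M1 → Z9 → Z1 → F8 → HQ costs 98 (by enumerating all 12 distinct tours).
Excess = 100 − 98 = 2.

Excess over optimum: 2 blocks.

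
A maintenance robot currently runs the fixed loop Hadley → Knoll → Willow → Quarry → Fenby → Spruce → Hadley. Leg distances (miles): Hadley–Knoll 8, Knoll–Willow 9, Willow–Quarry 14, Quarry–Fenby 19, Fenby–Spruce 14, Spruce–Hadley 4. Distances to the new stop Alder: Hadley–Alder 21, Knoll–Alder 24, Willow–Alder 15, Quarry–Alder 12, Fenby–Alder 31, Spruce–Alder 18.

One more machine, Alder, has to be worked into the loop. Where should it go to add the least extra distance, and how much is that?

Minimum extra distance: 13 miles, inserting Alder between Willow and Quarry.

Insertion cost between consecutive stops i–j is d(i,Alder) + d(Alder,j) − d(i,j):
  between Hadley and Knoll: 21 + 24 − 8 = 37
  between Knoll and Willow: 24 + 15 − 9 = 30
  between Willow and Quarry: 15 + 12 − 14 = 13
  between Quarry and Fenby: 12 + 31 − 19 = 24
  between Fenby and Spruce: 31 + 18 − 14 = 35
  between Spruce and Hadley: 18 + 21 − 4 = 35
Cheapest insertion is between Willow and Quarry, adding 13.
New total = 68 + 13 = 81.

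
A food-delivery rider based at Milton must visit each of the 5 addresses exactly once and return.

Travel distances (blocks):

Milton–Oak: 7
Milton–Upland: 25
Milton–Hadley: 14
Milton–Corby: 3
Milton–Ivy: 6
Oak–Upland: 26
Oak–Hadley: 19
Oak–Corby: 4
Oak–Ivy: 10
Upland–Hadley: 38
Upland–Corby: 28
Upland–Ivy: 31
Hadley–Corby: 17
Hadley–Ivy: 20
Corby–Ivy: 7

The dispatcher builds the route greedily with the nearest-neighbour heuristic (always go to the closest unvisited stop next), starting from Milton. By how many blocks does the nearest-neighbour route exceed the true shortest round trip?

Excess over optimum: 5 blocks.

From Milton: Corby=3, Ivy=6, Oak=7, Hadley=14, Upland=25 → choose Corby (3).
From Corby: Oak=4, Ivy=7, Hadley=17, Upland=28 → choose Oak (4).
From Oak: Ivy=10, Hadley=19, Upland=26 → choose Ivy (10).
From Ivy: Hadley=20, Upland=31 → choose Hadley (20).
From Hadley: Upland=38 → choose Upland (38).
NN route Milton → Corby → Oak → Ivy → Hadley → Upland → Milton costs 100.
Optimal: Milton → Hadley → Upland → Oak → Corby → Ivy → Milton costs 95 (by enumerating all 60 distinct tours).
Excess = 100 − 95 = 5.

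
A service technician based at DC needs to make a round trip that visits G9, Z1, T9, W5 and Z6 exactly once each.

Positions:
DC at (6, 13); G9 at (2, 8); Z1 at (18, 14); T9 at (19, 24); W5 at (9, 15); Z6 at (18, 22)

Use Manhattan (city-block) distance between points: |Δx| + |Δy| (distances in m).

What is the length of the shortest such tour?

Minimum total distance: 66 m.

With 5 stops there are 5!/2 = 60 distinct round trips (a route and its reverse cost the same).
DC - G9 - Z1 - T9 - W5 - Z6 - DC: 9+22+11+19+16+21 = 98
DC - G9 - Z1 - T9 - Z6 - W5 - DC: 9+22+11+3+16+5 = 66
DC - G9 - Z1 - W5 - T9 - Z6 - DC: 9+22+10+19+3+21 = 84
DC - G9 - Z1 - W5 - Z6 - T9 - DC: 9+22+10+16+3+24 = 84
DC - G9 - Z1 - Z6 - T9 - W5 - DC: 9+22+8+3+19+5 = 66
DC - G9 - Z1 - Z6 - W5 - T9 - DC: 9+22+8+16+19+24 = 98
DC - G9 - T9 - Z1 - W5 - Z6 - DC: 9+33+11+10+16+21 = 100
DC - G9 - T9 - Z1 - Z6 - W5 - DC: 9+33+11+8+16+5 = 82
DC - G9 - T9 - W5 - Z1 - Z6 - DC: 9+33+19+10+8+21 = 100
DC - G9 - T9 - W5 - Z6 - Z1 - DC: 9+33+19+16+8+13 = 98
DC - G9 - T9 - Z6 - Z1 - W5 - DC: 9+33+3+8+10+5 = 68
DC - G9 - T9 - Z6 - W5 - Z1 - DC: 9+33+3+16+10+13 = 84
DC - G9 - W5 - Z1 - T9 - Z6 - DC: 9+14+10+11+3+21 = 68
DC - G9 - W5 - Z1 - Z6 - T9 - DC: 9+14+10+8+3+24 = 68
… (46 more)
The minimum is 66.
One optimal route: DC → G9 → Z1 → T9 → Z6 → W5 → DC (or its reverse).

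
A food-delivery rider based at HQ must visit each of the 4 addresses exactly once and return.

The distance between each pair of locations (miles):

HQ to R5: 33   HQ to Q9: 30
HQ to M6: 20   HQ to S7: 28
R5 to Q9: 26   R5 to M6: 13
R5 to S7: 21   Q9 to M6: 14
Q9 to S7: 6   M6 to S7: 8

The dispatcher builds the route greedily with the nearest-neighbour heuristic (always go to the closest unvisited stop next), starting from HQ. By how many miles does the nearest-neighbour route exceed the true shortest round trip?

From HQ: M6=20, S7=28, Q9=30, R5=33 → choose M6 (20).
From M6: S7=8, R5=13, Q9=14 → choose S7 (8).
From S7: Q9=6, R5=21 → choose Q9 (6).
From Q9: R5=26 → choose R5 (26).
NN route HQ → M6 → S7 → Q9 → R5 → HQ costs 93.
Optimal: HQ → R5 → M6 → S7 → Q9 → HQ costs 90 (by enumerating all 12 distinct tours).
Excess = 93 − 90 = 3.

Excess over optimum: 3 miles.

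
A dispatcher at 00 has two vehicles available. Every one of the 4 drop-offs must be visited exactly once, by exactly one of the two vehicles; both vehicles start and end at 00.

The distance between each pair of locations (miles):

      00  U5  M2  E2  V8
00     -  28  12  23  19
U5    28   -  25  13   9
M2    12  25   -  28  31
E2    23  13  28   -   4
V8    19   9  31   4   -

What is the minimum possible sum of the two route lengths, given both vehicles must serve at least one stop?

88 miles — the smallest possible combined total.

Check every non-empty split of the stops between the two vehicles; for each half take its own optimal tour:
  {U5} + {M2, E2, V8}: 56 + 63 = 119
  {M2} + {U5, E2, V8}: 24 + 64 = 88
  {U5, M2} + {E2, V8}: 65 + 46 = 111
  {E2} + {U5, M2, V8}: 46 + 65 = 111
  {U5, E2} + {M2, V8}: 64 + 62 = 126
  {M2, E2} + {U5, V8}: 63 + 56 = 119
  … (7 splits in total)
Best: vehicle 1 00 → M2 → 00 = 24; vehicle 2 00 → U5 → E2 → V8 → 00 = 64; combined 88.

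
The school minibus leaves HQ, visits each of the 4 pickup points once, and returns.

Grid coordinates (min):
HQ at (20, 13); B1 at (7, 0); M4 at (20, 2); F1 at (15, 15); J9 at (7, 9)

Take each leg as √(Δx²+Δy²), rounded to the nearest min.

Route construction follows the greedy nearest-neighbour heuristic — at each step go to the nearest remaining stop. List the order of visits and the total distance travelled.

At HQ the remaining stops are F1 5, M4 11, J9 14, B1 18; go to F1.
At F1 the remaining stops are J9 10, M4 14, B1 17; go to J9.
At J9 the remaining stops are B1 9, M4 15; go to B1.
At B1 the remaining stops are M4 13; go to M4.
Return M4→HQ: 11.
Total = 5 + 10 + 9 + 13 + 11 = 48.

48 min along HQ → F1 → J9 → B1 → M4 → HQ.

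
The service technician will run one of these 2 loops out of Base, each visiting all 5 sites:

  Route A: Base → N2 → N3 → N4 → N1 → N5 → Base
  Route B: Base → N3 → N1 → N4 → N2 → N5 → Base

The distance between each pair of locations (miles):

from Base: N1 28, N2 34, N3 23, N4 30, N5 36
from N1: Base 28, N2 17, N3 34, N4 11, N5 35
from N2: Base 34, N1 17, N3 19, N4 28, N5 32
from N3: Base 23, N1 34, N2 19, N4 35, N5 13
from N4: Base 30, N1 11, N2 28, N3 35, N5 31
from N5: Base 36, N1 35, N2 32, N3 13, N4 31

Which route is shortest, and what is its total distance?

Shortest is Route B, total 164 miles.

Route A: 34 + 19 + 35 + 11 + 35 + 36 = 170
Route B: 23 + 34 + 11 + 28 + 32 + 36 = 164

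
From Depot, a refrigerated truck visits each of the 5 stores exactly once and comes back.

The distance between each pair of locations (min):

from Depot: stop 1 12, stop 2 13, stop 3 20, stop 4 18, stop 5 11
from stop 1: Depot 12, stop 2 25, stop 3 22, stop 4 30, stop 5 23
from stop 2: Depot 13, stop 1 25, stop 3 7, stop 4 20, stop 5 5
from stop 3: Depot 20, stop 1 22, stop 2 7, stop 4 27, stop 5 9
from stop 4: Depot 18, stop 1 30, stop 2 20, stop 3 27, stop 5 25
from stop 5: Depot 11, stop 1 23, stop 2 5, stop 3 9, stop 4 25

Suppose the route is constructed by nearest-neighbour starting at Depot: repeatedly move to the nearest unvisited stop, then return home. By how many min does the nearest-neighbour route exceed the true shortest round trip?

From Depot: stop 5=11, stop 1=12, stop 2=13, stop 4=18, stop 3=20 → choose stop 5 (11).
From stop 5: stop 2=5, stop 3=9, stop 1=23, stop 4=25 → choose stop 2 (5).
From stop 2: stop 3=7, stop 4=20, stop 1=25 → choose stop 3 (7).
From stop 3: stop 1=22, stop 4=27 → choose stop 1 (22).
From stop 1: stop 4=30 → choose stop 4 (30).
NN route Depot → stop 5 → stop 2 → stop 3 → stop 1 → stop 4 → Depot costs 93.
Optimal: Depot → stop 1 → stop 3 → stop 5 → stop 2 → stop 4 → Depot costs 86 (by enumerating all 60 distinct tours).
Excess = 93 − 86 = 7.

7 min longer than the optimal tour.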